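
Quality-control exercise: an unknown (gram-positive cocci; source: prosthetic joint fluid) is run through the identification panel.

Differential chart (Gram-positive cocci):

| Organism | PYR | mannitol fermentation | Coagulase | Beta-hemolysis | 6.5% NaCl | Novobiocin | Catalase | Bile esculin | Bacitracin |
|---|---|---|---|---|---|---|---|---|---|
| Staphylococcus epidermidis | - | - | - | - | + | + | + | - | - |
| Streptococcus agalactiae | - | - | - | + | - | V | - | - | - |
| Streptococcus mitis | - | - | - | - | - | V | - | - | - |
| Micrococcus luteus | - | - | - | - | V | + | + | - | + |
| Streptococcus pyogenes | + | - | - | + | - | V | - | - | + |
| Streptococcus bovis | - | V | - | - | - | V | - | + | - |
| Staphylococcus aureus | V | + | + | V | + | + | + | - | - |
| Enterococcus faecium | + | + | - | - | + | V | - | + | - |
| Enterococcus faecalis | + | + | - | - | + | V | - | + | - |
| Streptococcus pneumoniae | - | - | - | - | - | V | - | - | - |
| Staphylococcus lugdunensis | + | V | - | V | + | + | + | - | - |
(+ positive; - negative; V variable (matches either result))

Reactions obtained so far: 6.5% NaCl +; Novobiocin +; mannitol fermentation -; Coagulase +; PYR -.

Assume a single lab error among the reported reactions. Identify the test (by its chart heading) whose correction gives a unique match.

mannitol fermentation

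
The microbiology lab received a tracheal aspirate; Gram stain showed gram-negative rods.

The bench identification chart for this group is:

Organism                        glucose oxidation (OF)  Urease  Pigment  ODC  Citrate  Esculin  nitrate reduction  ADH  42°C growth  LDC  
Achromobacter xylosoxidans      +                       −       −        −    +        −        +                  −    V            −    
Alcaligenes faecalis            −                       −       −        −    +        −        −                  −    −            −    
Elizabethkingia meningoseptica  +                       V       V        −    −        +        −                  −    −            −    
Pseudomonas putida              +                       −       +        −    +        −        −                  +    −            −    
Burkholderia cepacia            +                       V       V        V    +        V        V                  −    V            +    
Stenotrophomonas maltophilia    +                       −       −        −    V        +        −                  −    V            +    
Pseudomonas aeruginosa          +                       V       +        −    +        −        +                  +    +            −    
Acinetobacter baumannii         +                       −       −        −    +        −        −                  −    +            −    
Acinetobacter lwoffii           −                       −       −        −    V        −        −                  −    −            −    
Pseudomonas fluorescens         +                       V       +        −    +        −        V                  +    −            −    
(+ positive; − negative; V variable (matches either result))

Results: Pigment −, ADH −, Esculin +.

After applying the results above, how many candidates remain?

3

ADH −: excludes Pseudomonas putida, Pseudomonas aeruginosa, Pseudomonas fluorescens — 7 left.
Esculin +: excludes Achromobacter xylosoxidans, Alcaligenes faecalis, Acinetobacter baumannii, Acinetobacter lwoffii — 3 left.
Pigment −: all 3 remaining candidates are consistent.
Still consistent: Burkholderia cepacia, Elizabethkingia meningoseptica, Stenotrophomonas maltophilia.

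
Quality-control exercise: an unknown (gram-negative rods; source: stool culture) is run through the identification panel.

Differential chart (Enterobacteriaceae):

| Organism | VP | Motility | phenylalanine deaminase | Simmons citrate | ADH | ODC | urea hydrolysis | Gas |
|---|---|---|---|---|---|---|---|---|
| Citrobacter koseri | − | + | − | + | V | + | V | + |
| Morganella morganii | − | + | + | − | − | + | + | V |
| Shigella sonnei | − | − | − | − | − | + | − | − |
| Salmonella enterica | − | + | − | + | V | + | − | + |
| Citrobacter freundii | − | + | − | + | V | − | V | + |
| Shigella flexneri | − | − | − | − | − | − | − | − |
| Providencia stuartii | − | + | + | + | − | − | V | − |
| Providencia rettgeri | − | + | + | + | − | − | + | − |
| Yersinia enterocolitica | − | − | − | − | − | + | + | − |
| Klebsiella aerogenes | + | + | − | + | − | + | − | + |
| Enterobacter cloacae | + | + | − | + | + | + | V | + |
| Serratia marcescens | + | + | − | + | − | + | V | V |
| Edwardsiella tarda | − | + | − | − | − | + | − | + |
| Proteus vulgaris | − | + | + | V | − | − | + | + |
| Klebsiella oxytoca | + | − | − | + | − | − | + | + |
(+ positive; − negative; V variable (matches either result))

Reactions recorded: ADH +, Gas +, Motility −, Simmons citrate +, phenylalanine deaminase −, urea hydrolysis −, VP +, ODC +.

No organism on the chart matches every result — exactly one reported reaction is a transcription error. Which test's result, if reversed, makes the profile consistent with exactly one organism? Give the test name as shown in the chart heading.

As reported, no row in the chart matches all 8 reactions.
Reversing Simmons citrate → still no organism matches.
Reversing Motility (to +) → unique match: Enterobacter cloacae.
Reversing phenylalanine deaminase → still no organism matches.
Reversing ADH → still no organism matches.
Reversing VP → still no organism matches.
Reversing Gas → still no organism matches.
Reversing urea hydrolysis → still no organism matches.
Reversing ODC → still no organism matches.

Motility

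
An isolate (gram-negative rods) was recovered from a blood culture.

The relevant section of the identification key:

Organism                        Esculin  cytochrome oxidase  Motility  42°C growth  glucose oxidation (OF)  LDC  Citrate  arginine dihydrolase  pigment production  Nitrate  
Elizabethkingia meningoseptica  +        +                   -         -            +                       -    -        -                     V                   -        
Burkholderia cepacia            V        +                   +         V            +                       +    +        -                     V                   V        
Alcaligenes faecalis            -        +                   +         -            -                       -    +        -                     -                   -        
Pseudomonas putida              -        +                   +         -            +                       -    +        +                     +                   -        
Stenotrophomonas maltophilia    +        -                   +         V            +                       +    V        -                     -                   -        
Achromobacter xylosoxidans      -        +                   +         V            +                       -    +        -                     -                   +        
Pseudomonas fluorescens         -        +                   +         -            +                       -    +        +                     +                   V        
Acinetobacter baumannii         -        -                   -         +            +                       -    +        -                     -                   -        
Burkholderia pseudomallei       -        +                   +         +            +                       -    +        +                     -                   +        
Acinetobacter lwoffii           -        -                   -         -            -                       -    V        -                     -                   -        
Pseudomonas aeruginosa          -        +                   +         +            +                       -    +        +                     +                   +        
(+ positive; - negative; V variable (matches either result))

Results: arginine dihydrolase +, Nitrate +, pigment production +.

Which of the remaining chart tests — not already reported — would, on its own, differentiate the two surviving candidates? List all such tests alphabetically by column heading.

pigment production +: excludes 6 organisms — 5 left.
arginine dihydrolase +: excludes Elizabethkingia meningoseptica, Burkholderia cepacia — 3 left.
Nitrate +: excludes Pseudomonas putida — 2 left.
Two candidates remain: Pseudomonas aeruginosa and Pseudomonas fluorescens.
  Esculin: - vs - — same for both, does not separate.
  cytochrome oxidase: + vs + — same for both, does not separate.
  Motility: + vs + — same for both, does not separate.
  42°C growth: Pseudomonas aeruginosa +, Pseudomonas fluorescens - — discriminates.
  glucose oxidation (OF): + vs + — same for both, does not separate.
  LDC: - vs - — same for both, does not separate.
  Citrate: + vs + — same for both, does not separate.

42°C growth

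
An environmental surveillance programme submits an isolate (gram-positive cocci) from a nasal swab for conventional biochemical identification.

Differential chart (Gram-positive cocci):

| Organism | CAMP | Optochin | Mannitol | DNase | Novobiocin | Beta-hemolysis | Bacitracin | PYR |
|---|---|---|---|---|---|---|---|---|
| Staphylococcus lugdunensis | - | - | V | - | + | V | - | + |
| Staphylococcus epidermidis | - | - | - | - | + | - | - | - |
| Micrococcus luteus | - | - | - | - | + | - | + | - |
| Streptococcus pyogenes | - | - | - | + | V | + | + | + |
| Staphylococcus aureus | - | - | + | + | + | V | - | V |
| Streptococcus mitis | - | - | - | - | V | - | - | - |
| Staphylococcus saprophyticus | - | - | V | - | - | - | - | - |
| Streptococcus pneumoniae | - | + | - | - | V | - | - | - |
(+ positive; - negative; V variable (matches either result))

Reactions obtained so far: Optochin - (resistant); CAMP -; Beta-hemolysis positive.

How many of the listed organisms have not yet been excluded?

3

Beta-hemolysis +: excludes 5 organisms — 3 left.
Optochin -: all 3 remaining candidates are consistent.
CAMP -: all 3 remaining candidates are consistent.
Still consistent: Staphylococcus aureus, Staphylococcus lugdunensis, Streptococcus pyogenes.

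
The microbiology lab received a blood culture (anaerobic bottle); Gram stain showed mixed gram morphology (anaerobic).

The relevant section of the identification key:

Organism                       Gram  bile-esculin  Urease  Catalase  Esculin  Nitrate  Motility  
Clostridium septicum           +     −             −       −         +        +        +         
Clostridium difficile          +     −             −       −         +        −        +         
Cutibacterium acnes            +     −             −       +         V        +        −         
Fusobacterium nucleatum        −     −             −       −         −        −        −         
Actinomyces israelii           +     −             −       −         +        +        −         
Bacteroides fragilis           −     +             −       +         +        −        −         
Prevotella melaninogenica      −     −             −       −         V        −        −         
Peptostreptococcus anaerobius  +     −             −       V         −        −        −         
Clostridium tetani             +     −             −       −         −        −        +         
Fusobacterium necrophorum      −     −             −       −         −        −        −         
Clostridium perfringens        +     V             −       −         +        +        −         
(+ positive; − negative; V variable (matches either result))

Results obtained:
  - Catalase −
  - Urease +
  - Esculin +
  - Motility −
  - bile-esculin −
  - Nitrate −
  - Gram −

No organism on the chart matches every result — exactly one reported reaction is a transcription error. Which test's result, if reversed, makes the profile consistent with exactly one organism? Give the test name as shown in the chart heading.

As reported, no row in the chart matches all 7 reactions.
Reversing Nitrate → still no organism matches.
Reversing Esculin → still no organism matches.
Reversing bile-esculin → still no organism matches.
Reversing Gram → still no organism matches.
Reversing Urease (to −) → unique match: Prevotella melaninogenica.
Reversing Motility → still no organism matches.
Reversing Catalase → still no organism matches.

Urease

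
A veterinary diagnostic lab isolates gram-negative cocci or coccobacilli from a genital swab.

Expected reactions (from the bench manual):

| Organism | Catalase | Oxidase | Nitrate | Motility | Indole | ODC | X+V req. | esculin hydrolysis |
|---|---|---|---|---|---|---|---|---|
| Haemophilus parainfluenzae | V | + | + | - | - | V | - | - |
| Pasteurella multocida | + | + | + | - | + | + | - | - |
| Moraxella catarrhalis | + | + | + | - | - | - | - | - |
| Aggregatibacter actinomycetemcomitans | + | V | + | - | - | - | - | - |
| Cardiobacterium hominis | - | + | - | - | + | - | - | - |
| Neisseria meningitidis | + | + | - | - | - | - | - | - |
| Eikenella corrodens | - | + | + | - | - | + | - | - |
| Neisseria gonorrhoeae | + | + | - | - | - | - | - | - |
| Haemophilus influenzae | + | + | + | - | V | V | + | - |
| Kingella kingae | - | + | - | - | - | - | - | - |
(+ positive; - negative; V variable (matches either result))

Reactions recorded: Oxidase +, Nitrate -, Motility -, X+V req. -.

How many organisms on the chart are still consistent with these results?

4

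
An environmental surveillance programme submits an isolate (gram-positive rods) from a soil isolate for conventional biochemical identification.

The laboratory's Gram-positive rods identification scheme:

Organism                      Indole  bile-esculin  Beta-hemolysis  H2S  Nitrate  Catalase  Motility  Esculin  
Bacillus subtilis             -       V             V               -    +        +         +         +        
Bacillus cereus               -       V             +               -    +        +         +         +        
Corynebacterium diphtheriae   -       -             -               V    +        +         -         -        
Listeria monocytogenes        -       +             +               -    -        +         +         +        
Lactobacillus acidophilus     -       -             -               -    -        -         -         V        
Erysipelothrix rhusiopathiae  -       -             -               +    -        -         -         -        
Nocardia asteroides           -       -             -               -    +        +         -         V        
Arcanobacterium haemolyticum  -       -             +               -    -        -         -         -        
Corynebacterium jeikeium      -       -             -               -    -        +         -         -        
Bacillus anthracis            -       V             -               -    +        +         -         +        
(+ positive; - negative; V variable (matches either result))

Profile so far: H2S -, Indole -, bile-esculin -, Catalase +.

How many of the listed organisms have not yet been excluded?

6

H2S -: excludes Erysipelothrix rhusiopathiae — 9 left.
Indole -: all 9 remaining candidates are consistent.
bile-esculin -: excludes Listeria monocytogenes — 8 left.
Catalase +: excludes Lactobacillus acidophilus, Arcanobacterium haemolyticum — 6 left.
Still consistent: Bacillus anthracis, Bacillus cereus, Bacillus subtilis, Corynebacterium diphtheriae, Corynebacterium jeikeium, Nocardia asteroides.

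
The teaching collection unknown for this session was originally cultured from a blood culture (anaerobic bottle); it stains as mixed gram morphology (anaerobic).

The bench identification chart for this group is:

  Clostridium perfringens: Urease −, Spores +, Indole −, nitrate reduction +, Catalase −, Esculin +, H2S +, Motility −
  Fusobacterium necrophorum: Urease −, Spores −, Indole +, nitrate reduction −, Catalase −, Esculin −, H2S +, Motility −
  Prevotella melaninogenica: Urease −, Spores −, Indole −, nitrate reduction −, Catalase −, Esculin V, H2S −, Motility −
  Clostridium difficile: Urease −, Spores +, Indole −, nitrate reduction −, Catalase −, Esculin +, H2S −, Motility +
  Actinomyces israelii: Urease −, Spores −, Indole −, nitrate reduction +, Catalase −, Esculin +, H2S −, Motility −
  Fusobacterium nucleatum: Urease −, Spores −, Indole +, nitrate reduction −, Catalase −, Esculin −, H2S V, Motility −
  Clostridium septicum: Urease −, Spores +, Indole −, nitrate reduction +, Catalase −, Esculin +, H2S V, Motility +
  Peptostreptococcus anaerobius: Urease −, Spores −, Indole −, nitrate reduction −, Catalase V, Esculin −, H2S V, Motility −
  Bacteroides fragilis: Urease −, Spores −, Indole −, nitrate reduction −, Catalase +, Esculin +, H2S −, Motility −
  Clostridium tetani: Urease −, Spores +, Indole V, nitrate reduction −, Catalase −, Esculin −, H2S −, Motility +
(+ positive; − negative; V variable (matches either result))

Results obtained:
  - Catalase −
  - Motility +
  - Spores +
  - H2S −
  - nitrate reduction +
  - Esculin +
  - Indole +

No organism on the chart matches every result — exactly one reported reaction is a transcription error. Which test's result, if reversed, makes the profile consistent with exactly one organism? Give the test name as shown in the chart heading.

Indole

As reported, no row in the chart matches all 7 reactions.
Reversing nitrate reduction → still no organism matches.
Reversing H2S → still no organism matches.
Reversing Motility → still no organism matches.
Reversing Indole (to −) → unique match: Clostridium septicum.
Reversing Spores → still no organism matches.
Reversing Catalase → still no organism matches.
Reversing Esculin → still no organism matches.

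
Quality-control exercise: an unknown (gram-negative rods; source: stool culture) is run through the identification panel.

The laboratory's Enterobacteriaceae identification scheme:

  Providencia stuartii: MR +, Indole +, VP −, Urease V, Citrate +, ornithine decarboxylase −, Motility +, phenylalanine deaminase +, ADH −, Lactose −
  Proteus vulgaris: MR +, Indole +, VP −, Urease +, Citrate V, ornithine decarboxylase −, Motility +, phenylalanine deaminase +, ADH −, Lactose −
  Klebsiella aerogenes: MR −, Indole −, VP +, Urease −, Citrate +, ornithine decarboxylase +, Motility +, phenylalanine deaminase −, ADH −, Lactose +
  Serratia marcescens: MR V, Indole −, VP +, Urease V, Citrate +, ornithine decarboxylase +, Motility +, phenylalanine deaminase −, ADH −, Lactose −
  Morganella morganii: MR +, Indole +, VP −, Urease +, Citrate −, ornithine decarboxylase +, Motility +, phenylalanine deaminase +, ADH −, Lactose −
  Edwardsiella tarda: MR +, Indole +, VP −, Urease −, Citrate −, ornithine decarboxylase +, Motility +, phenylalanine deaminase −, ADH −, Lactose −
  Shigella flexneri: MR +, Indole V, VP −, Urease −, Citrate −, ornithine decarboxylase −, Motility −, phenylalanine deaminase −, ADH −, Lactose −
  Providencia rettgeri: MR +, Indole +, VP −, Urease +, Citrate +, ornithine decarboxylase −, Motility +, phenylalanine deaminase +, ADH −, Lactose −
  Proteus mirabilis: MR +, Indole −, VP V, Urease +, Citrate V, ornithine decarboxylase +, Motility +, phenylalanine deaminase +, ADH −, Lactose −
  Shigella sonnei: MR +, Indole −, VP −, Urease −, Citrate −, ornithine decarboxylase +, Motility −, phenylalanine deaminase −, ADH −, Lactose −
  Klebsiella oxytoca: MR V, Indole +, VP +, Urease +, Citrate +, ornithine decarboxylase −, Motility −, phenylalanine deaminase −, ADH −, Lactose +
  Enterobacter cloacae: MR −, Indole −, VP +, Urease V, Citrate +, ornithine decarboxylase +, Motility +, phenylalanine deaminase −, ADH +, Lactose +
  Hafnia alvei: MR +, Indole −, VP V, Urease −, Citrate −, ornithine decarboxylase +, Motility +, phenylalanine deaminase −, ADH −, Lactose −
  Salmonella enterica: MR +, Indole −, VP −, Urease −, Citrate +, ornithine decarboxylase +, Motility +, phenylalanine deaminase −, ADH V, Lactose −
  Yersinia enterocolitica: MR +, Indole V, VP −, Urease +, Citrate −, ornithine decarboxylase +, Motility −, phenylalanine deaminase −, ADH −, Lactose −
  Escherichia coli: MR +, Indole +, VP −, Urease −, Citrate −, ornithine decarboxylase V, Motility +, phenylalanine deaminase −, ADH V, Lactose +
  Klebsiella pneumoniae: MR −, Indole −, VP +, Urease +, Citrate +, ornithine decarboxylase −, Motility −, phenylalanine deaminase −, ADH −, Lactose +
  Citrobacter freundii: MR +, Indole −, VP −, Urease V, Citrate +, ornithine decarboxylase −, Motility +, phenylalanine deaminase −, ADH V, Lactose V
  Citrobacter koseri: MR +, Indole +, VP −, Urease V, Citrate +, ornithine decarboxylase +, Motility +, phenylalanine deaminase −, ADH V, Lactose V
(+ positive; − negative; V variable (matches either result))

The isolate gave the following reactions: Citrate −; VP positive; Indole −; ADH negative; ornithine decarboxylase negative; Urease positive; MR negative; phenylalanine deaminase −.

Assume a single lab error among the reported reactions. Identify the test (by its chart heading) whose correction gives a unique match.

As reported, no row in the chart matches all 8 reactions.
Reversing phenylalanine deaminase → still no organism matches.
Reversing MR → still no organism matches.
Reversing Citrate (to +) → unique match: Klebsiella pneumoniae.
Reversing Indole → still no organism matches.
Reversing ornithine decarboxylase → still no organism matches.
Reversing Urease → still no organism matches.
Reversing VP → still no organism matches.
Reversing ADH → still no organism matches.

Citrate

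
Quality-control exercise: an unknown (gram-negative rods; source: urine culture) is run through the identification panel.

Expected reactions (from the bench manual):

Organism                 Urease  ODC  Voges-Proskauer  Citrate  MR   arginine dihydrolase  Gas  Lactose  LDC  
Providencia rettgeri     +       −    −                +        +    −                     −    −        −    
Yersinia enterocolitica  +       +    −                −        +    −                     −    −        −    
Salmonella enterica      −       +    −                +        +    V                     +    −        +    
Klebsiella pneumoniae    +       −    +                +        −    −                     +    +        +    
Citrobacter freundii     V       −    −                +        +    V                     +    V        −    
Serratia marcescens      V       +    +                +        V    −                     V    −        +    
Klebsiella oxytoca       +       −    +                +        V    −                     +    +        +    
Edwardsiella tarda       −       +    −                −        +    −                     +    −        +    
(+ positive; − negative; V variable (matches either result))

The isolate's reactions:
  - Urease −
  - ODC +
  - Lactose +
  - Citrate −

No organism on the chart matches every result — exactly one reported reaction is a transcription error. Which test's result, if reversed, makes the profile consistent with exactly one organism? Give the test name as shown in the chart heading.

Lactose

As reported, no row in the chart matches all 4 reactions.
Reversing Citrate → still no organism matches.
Reversing Lactose (to −) → unique match: Edwardsiella tarda.
Reversing ODC → still no organism matches.
Reversing Urease → still no organism matches.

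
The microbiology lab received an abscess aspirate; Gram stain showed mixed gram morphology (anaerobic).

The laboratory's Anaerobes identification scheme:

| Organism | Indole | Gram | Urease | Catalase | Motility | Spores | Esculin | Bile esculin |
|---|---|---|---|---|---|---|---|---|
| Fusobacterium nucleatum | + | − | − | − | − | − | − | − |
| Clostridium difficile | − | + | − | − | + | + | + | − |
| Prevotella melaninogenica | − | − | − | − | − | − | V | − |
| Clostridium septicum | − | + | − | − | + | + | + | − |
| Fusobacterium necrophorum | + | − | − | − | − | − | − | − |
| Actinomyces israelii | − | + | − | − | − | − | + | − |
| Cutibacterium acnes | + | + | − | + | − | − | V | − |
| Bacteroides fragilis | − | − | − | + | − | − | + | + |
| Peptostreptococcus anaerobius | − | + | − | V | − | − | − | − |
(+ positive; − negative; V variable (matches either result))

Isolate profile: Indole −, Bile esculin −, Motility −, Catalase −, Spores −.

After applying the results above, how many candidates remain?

3

Bile esculin −: excludes Bacteroides fragilis — 8 left.
Motility −: excludes Clostridium difficile, Clostridium septicum — 6 left.
Spores −: all 6 remaining candidates are consistent.
Catalase −: excludes Cutibacterium acnes — 5 left.
Indole −: excludes Fusobacterium nucleatum, Fusobacterium necrophorum — 3 left.
Still consistent: Actinomyces israelii, Peptostreptococcus anaerobius, Prevotella melaninogenica.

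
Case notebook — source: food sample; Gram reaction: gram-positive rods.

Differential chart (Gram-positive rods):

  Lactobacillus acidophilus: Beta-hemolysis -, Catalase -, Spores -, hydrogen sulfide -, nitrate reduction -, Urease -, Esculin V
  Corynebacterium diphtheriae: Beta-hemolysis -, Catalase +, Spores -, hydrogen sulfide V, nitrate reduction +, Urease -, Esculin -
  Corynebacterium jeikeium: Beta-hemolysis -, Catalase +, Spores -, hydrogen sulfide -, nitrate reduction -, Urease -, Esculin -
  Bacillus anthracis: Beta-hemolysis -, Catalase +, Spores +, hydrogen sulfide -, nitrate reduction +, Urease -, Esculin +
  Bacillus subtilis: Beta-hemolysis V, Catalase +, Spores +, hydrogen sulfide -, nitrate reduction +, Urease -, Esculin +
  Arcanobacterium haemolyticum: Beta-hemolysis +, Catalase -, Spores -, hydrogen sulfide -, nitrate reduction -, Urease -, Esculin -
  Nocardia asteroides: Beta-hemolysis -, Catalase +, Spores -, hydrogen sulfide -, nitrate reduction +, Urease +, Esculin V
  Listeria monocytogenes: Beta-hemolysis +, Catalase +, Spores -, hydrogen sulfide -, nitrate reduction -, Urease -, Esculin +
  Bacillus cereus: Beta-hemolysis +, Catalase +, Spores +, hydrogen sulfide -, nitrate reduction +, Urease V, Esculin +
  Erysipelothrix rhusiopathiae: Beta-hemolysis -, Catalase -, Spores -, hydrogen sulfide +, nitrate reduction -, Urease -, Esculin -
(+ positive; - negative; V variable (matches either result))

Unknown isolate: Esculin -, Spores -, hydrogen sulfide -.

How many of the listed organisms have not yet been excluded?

Esculin -: excludes Bacillus anthracis, Bacillus subtilis, Listeria monocytogenes, Bacillus cereus — 6 left.
hydrogen sulfide -: excludes Erysipelothrix rhusiopathiae — 5 left.
Spores -: all 5 remaining candidates are consistent.
Still consistent: Arcanobacterium haemolyticum, Corynebacterium diphtheriae, Corynebacterium jeikeium, Lactobacillus acidophilus, Nocardia asteroides.

5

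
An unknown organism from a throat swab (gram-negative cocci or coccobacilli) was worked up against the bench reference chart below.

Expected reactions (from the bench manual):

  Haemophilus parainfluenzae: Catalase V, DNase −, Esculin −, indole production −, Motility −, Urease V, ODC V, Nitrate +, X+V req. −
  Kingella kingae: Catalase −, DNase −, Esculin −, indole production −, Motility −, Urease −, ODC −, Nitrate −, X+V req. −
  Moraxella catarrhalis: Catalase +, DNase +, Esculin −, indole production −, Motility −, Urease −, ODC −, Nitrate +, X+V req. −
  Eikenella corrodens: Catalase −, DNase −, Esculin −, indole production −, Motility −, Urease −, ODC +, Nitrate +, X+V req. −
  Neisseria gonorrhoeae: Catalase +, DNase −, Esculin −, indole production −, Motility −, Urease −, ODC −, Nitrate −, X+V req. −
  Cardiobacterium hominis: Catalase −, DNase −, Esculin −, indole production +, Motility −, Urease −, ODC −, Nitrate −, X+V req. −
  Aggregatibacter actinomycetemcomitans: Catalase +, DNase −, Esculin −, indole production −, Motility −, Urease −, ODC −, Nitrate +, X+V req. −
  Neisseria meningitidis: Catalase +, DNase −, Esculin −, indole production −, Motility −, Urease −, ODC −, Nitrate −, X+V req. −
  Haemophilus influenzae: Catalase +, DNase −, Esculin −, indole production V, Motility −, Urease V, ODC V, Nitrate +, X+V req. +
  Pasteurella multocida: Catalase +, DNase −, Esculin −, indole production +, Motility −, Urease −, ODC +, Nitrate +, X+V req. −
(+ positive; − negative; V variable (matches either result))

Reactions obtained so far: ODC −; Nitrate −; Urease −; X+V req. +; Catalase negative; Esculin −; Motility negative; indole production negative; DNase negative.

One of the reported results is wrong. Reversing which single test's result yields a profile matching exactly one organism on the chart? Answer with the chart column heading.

X+V req.

As reported, no row in the chart matches all 9 reactions.
Reversing X+V req. (to −) → unique match: Kingella kingae.
Reversing Catalase → still no organism matches.
Reversing indole production → still no organism matches.
Reversing ODC → still no organism matches.
Reversing DNase → still no organism matches.
Reversing Esculin → still no organism matches.
Reversing Motility → still no organism matches.
Reversing Nitrate → still no organism matches.
Reversing Urease → still no organism matches.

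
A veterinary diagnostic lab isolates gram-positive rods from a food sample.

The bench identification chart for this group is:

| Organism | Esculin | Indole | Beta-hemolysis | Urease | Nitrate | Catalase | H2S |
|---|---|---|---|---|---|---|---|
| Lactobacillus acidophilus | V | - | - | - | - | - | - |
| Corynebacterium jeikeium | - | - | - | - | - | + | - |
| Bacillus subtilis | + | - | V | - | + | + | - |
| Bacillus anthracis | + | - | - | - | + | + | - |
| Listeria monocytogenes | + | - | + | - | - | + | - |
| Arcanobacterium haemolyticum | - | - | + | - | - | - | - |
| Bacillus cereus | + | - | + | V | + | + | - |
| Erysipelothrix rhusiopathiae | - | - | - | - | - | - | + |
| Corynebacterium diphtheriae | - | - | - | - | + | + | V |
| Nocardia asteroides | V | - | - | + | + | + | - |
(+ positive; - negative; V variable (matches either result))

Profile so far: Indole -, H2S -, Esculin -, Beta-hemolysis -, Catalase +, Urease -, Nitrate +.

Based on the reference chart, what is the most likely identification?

Corynebacterium diphtheriae

Indole -: all 10 remaining candidates are consistent.
H2S -: excludes Erysipelothrix rhusiopathiae — 9 left.
Esculin -: excludes Bacillus subtilis, Bacillus anthracis, Listeria monocytogenes, Bacillus cereus — 5 left.
Catalase +: excludes Lactobacillus acidophilus, Arcanobacterium haemolyticum — 3 left.
Beta-hemolysis -: all 3 remaining candidates are consistent.
Nitrate +: excludes Corynebacterium jeikeium — 2 left.
Urease -: excludes Nocardia asteroides — 1 left.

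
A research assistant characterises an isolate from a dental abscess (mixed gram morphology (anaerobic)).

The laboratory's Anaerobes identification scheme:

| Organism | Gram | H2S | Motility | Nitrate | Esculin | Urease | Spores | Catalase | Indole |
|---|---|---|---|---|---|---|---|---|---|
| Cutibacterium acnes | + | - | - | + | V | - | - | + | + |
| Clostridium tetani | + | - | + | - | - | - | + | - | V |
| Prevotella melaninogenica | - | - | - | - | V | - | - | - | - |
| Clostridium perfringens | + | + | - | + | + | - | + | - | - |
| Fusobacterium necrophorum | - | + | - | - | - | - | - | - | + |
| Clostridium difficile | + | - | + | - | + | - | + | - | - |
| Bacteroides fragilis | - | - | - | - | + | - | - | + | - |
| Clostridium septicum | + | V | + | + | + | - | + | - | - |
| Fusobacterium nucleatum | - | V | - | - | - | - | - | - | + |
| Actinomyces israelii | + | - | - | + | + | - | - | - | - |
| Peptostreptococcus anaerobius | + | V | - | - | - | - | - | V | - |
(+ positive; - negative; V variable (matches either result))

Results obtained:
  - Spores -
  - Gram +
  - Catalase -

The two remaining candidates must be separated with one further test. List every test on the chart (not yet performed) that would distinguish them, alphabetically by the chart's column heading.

Spores -: excludes Clostridium tetani, Clostridium perfringens, Clostridium difficile, Clostridium septicum — 7 left.
Catalase -: excludes Cutibacterium acnes, Bacteroides fragilis — 5 left.
Gram +: excludes Prevotella melaninogenica, Fusobacterium necrophorum, Fusobacterium nucleatum — 2 left.
Two candidates remain: Actinomyces israelii and Peptostreptococcus anaerobius.
  H2S: - vs V — variable for at least one, does not separate.
  Motility: - vs - — same for both, does not separate.
  Nitrate: Actinomyces israelii +, Peptostreptococcus anaerobius - — discriminates.
  Esculin: Actinomyces israelii +, Peptostreptococcus anaerobius - — discriminates.
  Urease: - vs - — same for both, does not separate.
  Indole: - vs - — same for both, does not separate.

Esculin, Nitrate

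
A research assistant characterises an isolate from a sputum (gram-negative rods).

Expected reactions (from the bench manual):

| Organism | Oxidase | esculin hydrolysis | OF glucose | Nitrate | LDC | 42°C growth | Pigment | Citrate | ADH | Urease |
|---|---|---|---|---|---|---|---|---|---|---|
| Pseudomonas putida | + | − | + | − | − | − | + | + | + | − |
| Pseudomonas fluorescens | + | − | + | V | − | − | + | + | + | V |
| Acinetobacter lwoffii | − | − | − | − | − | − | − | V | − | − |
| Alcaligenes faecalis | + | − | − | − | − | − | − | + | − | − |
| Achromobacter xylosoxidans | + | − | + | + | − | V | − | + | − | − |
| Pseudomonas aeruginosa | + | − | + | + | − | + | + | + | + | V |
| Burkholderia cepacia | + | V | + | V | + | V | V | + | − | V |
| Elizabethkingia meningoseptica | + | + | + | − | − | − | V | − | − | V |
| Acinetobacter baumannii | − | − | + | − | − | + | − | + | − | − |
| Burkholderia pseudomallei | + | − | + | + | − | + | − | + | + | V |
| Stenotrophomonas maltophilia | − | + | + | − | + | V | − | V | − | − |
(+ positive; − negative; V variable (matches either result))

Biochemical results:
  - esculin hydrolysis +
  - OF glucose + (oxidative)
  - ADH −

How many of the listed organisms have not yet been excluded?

3

ADH −: excludes Pseudomonas putida, Pseudomonas fluorescens, Pseudomonas aeruginosa, Burkholderia pseudomallei — 7 left.
esculin hydrolysis +: excludes Acinetobacter lwoffii, Alcaligenes faecalis, Achromobacter xylosoxidans, Acinetobacter baumannii — 3 left.
OF glucose +: all 3 remaining candidates are consistent.
Still consistent: Burkholderia cepacia, Elizabethkingia meningoseptica, Stenotrophomonas maltophilia.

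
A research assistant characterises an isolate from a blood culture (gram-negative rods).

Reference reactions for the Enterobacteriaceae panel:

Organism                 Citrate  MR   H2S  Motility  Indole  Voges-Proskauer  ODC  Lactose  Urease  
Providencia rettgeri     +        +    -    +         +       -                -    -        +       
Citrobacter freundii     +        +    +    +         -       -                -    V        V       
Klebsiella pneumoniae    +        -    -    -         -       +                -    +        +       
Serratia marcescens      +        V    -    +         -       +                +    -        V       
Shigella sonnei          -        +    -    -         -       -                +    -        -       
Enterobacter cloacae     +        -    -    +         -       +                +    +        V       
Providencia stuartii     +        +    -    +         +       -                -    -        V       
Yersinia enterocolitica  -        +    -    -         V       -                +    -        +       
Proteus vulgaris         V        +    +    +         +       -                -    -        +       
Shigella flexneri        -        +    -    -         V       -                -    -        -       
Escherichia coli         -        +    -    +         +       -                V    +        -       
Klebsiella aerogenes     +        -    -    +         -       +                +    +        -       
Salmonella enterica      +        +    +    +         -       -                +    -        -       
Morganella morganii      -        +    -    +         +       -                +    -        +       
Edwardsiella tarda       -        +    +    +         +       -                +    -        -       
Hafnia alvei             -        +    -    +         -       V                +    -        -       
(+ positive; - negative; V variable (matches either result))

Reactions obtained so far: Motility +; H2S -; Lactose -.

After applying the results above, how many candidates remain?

5

H2S -: excludes Citrobacter freundii, Proteus vulgaris, Salmonella enterica, Edwardsiella tarda — 12 left.
Lactose -: excludes Klebsiella pneumoniae, Enterobacter cloacae, Escherichia coli, Klebsiella aerogenes — 8 left.
Motility +: excludes Shigella sonnei, Yersinia enterocolitica, Shigella flexneri — 5 left.
Still consistent: Hafnia alvei, Morganella morganii, Providencia rettgeri, Providencia stuartii, Serratia marcescens.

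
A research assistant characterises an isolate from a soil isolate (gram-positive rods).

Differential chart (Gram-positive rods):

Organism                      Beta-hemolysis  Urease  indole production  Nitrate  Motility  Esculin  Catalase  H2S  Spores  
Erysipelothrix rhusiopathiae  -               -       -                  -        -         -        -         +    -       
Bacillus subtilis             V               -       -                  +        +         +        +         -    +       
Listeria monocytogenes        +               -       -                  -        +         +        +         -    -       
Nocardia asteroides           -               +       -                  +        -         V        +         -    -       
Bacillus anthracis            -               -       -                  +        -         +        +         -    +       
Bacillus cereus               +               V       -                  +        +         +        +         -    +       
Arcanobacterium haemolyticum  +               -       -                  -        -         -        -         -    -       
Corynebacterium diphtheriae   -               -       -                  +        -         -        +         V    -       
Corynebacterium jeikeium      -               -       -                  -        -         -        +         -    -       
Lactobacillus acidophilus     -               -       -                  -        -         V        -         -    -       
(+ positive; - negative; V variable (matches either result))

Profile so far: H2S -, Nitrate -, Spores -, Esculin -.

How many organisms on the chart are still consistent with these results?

3

Nitrate -: excludes 5 organisms — 5 left.
Spores -: all 5 remaining candidates are consistent.
Esculin -: excludes Listeria monocytogenes — 4 left.
H2S -: excludes Erysipelothrix rhusiopathiae — 3 left.
Still consistent: Arcanobacterium haemolyticum, Corynebacterium jeikeium, Lactobacillus acidophilus.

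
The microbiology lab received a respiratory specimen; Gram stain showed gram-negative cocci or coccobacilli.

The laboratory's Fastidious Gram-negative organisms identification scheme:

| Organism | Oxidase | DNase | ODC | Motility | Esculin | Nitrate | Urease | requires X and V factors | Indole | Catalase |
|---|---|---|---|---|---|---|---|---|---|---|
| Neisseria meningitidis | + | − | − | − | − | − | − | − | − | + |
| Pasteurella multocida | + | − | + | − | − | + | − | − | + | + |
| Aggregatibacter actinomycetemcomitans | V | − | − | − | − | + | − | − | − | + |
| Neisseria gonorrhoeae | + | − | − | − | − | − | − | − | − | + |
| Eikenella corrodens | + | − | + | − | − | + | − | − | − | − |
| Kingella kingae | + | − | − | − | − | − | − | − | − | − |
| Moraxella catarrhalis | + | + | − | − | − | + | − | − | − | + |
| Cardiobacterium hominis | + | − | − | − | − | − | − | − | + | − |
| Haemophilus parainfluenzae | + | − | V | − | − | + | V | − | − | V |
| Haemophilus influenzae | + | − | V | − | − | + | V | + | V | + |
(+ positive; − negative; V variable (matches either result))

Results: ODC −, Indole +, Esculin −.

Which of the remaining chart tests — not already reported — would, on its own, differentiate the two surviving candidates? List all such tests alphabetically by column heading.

Esculin −: all 10 remaining candidates are consistent.
ODC −: excludes Pasteurella multocida, Eikenella corrodens — 8 left.
Indole +: excludes 6 organisms — 2 left.
Two candidates remain: Cardiobacterium hominis and Haemophilus influenzae.
  Oxidase: + vs + — same for both, does not separate.
  DNase: − vs − — same for both, does not separate.
  Motility: − vs − — same for both, does not separate.
  Nitrate: Cardiobacterium hominis −, Haemophilus influenzae + — discriminates.
  Urease: − vs V — variable for at least one, does not separate.
  requires X and V factors: Cardiobacterium hominis −, Haemophilus influenzae + — discriminates.
  Catalase: Cardiobacterium hominis −, Haemophilus influenzae + — discriminates.

Catalase, Nitrate, requires X and V factors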